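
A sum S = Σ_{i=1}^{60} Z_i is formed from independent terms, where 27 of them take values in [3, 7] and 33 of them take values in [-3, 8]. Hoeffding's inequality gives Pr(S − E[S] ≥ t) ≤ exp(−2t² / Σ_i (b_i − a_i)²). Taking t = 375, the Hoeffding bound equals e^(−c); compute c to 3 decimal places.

Σ(b_i − a_i)² = 27·4² + 33·11² = 4425.
c = 2t² / 4425 = 2·375² / 4425 = 63.5593.

63.559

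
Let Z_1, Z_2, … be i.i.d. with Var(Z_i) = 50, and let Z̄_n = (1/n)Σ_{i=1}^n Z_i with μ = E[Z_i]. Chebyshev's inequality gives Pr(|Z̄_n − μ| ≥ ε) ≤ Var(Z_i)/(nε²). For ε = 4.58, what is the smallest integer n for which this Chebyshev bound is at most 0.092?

26

Require 50/(n·4.58²) ≤ 0.092, i.e. n ≥ 50/(0.092·4.58²) = 25.909.
The smallest integer n is 26.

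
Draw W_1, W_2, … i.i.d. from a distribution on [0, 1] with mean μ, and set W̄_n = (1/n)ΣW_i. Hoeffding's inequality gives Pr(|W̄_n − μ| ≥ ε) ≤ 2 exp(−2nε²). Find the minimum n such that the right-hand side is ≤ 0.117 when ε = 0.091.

172

Require 2·exp(−2nε²) ≤ 0.117, i.e. 2nε² ≥ ln(2/0.117) = 2.838729.
So n ≥ 2.838729 / (2·0.091²) = 171.400.
The smallest integer n is 172.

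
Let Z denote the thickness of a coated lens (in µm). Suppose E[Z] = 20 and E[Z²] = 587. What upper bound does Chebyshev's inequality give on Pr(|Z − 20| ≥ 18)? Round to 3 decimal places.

Var(Z) = E[Z²] − (E[Z])² = 587 − 400 = 187.
Chebyshev's inequality: Pr(|Z − μ| ≥ t) ≤ Var(Z)/t² = 187/324 = 0.5772.

0.577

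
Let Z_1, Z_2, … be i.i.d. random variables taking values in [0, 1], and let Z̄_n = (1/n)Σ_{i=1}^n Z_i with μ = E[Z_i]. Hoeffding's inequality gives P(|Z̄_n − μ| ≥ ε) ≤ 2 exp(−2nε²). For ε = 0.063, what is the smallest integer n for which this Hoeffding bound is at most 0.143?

333

Require 2·exp(−2nε²) ≤ 0.143, i.e. 2nε² ≥ ln(2/0.143) = 2.638058.
So n ≥ 2.638058 / (2·0.063²) = 332.333.
The smallest integer n is 333.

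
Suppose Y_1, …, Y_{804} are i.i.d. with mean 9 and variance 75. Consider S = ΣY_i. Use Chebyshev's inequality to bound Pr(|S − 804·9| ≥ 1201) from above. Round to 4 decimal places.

0.0418

Var(S) = n·Var(Y_i) = 804·75 = 60300.
Chebyshev: Pr(|S − 804·9| ≥ 1201) ≤ Var(S)/1201² = 60300/1442401 = 0.0418.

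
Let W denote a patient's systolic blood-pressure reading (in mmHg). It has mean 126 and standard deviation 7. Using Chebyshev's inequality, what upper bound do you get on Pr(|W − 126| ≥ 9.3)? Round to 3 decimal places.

0.567

Chebyshev: Pr(|W − μ| ≥ t) ≤ Var(W)/t².
Var(W) = σ² = 7² = 49.
Bound = 49 / 86.49 = 0.5665.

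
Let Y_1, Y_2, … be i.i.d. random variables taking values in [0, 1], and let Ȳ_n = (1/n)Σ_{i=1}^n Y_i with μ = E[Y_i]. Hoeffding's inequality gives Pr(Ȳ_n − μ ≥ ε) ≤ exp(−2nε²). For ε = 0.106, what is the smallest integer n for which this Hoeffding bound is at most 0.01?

Require exp(−2nε²) ≤ 0.01, i.e. 2nε² ≥ ln(1/0.01) = 4.605170.
So n ≥ 4.605170 / (2·0.106²) = 204.929.
The smallest integer n is 205.

205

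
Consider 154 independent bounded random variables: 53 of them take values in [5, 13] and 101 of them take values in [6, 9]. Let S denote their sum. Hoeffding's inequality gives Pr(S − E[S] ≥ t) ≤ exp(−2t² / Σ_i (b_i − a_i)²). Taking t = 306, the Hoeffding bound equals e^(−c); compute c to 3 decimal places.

43.542

Σ(b_i − a_i)² = 53·8² + 101·3² = 4301.
c = 2t² / 4301 = 2·306² / 4301 = 43.5415.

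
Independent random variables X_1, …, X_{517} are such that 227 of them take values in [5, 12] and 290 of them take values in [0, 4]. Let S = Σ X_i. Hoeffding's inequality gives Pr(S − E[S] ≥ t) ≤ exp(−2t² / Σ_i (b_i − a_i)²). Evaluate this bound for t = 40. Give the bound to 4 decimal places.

0.8163

Σ(b_i − a_i)² = 227·7² + 290·4² = 15763.
Exponent = 2·40² / 15763 = 0.20301.
Bound = exp(−0.20301) = 0.81627.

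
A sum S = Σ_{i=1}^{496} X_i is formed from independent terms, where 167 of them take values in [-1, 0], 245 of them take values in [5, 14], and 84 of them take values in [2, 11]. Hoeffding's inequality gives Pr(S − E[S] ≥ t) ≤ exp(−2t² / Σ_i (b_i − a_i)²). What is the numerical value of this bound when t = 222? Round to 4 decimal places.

0.0253

Σ(b_i − a_i)² = 167·1² + 245·9² + 84·9² = 26816.
Exponent = 2·222² / 26816 = 3.67572.
Bound = exp(−3.67572) = 0.02533.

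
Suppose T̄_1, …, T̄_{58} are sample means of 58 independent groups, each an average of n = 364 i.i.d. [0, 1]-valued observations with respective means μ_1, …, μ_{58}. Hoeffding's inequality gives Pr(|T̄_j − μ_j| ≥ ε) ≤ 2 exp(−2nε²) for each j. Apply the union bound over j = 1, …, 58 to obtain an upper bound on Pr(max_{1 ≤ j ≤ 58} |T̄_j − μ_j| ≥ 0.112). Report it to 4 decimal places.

0.0125

Per-experiment Hoeffding bound: 2·exp(−2·364·0.112²) = 2·exp(−9.13203) = 0.00021629.
Union bound over 58 events: 58·0.00021629 = 0.01254.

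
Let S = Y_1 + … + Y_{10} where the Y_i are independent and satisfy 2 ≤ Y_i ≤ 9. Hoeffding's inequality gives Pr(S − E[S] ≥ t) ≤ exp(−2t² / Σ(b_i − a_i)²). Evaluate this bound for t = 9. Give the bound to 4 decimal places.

Σ(b_i − a_i)² = 10·(7)² = 490.
Exponent = 2·9²/490 = 0.3306.
Bound = exp(−0.3306) = 0.71848.

0.7185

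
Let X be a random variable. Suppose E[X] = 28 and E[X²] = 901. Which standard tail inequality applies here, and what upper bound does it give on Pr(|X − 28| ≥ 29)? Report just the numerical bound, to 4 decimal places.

0.1391

The first two moments determine the variance, so Chebyshev's inequality is the sharpest standard bound available.
Var(X) = E[X²] − (E[X])² = 901 − 784 = 117.
Chebyshev's inequality: Pr(|X − μ| ≥ t) ≤ Var(X)/t² = 117/841 = 0.1391.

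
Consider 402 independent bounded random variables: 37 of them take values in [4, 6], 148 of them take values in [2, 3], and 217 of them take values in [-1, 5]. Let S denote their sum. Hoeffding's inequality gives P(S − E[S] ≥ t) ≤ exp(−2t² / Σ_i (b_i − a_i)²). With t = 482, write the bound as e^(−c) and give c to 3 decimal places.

Σ(b_i − a_i)² = 37·2² + 148·1² + 217·6² = 8108.
c = 2t² / 8108 = 2·482² / 8108 = 57.3074.

57.307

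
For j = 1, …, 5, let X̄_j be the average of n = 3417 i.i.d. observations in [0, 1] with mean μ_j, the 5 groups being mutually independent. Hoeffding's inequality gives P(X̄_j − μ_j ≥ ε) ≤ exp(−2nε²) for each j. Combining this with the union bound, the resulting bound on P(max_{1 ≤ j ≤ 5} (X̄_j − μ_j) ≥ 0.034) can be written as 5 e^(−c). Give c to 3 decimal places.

7.900

Union bound over the 5 events: P(max_{1 ≤ j ≤ 5} (X̄_j − μ_j) ≥ 0.034) ≤ 5·exp(−2nε²) = 5 exp(−2·3417·0.034²).
So c = 2·3417·0.034² = 7.9001.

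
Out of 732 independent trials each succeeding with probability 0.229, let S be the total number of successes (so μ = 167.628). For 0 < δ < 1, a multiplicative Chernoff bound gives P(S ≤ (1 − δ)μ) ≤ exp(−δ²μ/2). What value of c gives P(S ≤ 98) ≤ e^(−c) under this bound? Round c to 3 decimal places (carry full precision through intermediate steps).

Write 98 = (1 − δ)μ, so δ = 1 − 98/167.628 = 0.4153721…
Then the exponent is δ²μ/2 = (μ − 98)²/(2μ) = 14.460765.

14.461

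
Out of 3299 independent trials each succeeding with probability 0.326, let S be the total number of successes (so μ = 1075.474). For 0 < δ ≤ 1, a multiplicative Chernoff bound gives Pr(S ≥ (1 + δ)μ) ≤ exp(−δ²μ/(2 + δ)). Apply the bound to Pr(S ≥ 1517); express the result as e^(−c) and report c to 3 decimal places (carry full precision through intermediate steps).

Write 1517 = (1 + δ)μ, so δ = 1517/1075.474 − 1 = 0.4105408…
Then the exponent is δ²μ/(2 + δ) = (1517 − μ)² / (μ·(2 + δ)) = 75.196592.

75.197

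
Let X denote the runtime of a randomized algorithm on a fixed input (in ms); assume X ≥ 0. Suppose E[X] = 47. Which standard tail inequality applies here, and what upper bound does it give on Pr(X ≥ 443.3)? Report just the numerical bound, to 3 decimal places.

Only the mean of a non-negative variable is known, so Markov's inequality is the applicable tail bound.
Markov's inequality: for a non-negative random variable, Pr(X ≥ a) ≤ E[X]/a.
Here E[X] = 47 and a = 443.3, so the bound is 47/443.3 = 0.1060.

0.106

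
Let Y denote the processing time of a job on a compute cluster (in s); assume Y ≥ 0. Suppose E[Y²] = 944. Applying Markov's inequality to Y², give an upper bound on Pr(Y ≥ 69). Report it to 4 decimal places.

Since Y ≥ 0, the event {Y ≥ 69} is the same as {Y² ≥ 4761}.
Markov's inequality applied to Y² gives Pr(Y² ≥ 4761) ≤ E[Y²]/4761 = 944/4761 = 0.1983.

0.1983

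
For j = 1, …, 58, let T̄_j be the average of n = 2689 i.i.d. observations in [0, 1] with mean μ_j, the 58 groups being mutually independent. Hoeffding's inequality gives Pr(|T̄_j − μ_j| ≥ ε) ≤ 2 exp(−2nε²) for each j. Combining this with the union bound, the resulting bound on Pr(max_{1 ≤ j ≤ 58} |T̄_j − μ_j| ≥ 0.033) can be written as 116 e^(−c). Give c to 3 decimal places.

5.857

Union bound over the 58 events: Pr(max_{1 ≤ j ≤ 58} |T̄_j − μ_j| ≥ 0.033) ≤ 58·2·exp(−2nε²) = 116 exp(−2·2689·0.033²).
So c = 2·2689·0.033² = 5.8566.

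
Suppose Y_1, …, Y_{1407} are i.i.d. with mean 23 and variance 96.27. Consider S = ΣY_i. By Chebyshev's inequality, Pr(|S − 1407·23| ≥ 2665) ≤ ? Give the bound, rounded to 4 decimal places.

Var(S) = n·Var(Y_i) = 1407·96.27 = 135451.89.
Chebyshev: Pr(|S − 1407·23| ≥ 2665) ≤ Var(S)/2665² = 135451.89/7102225 = 0.0191.

0.0191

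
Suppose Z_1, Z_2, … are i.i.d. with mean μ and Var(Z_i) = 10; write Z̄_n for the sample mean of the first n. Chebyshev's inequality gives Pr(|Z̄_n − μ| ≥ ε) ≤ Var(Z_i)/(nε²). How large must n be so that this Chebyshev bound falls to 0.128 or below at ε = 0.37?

571

Require 10/(n·0.37²) ≤ 0.128, i.e. n ≥ 10/(0.128·0.37²) = 570.672.
The smallest integer n is 571.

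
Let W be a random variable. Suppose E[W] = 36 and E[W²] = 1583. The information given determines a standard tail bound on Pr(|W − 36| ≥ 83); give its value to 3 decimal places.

The first two moments determine the variance, so Chebyshev's inequality is the sharpest standard bound available.
Var(W) = E[W²] − (E[W])² = 1583 − 1296 = 287.
Chebyshev's inequality: Pr(|W − μ| ≥ t) ≤ Var(W)/t² = 287/6889 = 0.0417.

0.042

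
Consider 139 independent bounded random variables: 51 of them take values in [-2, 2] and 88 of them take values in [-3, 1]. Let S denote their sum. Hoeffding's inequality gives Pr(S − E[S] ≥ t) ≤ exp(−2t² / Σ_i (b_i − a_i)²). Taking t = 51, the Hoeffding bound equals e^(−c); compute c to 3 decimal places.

Σ(b_i − a_i)² = 51·4² + 88·4² = 2224.
c = 2t² / 2224 = 2·51² / 2224 = 2.3390.

2.339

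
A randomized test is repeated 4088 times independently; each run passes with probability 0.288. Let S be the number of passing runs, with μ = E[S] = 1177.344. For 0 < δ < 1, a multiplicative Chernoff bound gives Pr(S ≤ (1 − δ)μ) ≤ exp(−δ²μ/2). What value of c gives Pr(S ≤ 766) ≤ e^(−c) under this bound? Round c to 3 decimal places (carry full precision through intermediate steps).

Write 766 = (1 − δ)μ, so δ = 1 − 766/1177.344 = 0.349383…
Then the exponent is δ²μ/2 = (μ − 766)²/(2μ) = 71.858304.

71.858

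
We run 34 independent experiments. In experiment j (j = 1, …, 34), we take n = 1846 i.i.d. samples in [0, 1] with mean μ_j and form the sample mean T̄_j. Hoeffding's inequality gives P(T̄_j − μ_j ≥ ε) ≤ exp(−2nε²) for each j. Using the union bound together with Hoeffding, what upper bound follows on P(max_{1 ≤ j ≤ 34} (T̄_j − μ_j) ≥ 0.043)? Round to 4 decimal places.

0.0369

Per-experiment Hoeffding bound: exp(−2·1846·0.043²) = exp(−6.82651) = 0.0010846.
Union bound over 34 events: 34·0.0010846 = 0.03688.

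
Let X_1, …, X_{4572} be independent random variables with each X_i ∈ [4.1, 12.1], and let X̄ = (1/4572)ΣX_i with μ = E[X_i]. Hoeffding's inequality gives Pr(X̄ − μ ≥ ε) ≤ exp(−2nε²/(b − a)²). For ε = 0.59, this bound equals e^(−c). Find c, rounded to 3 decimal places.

c = 2nε²/(b − a)² = 2·4572·0.59² / 8² = 49.7348.

49.735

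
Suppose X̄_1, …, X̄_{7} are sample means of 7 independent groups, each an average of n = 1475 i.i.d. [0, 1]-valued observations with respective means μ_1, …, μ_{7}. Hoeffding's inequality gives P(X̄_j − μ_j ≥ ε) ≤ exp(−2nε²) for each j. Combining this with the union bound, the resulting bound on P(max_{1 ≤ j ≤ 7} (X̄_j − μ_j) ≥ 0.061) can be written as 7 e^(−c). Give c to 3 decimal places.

10.977

Union bound over the 7 events: P(max_{1 ≤ j ≤ 7} (X̄_j − μ_j) ≥ 0.061) ≤ 7·exp(−2nε²) = 7 exp(−2·1475·0.061²).
So c = 2·1475·0.061² = 10.9770.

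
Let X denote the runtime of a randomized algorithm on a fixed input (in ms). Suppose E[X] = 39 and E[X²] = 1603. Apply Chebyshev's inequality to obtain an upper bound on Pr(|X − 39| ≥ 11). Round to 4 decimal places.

Var(X) = E[X²] − (E[X])² = 1603 − 1521 = 82.
Chebyshev's inequality: Pr(|X − μ| ≥ t) ≤ Var(X)/t² = 82/121 = 0.6777.

0.6777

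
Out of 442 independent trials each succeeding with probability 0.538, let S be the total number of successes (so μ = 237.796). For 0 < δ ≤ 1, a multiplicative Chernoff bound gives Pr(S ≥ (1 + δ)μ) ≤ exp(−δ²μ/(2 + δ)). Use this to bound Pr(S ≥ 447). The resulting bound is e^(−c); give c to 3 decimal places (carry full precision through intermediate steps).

Write 447 = (1 + δ)μ, so δ = 447/237.796 − 1 = 0.8797625…
Then the exponent is δ²μ/(2 + δ) = (447 − μ)² / (μ·(2 + δ)) = 63.911462.

63.911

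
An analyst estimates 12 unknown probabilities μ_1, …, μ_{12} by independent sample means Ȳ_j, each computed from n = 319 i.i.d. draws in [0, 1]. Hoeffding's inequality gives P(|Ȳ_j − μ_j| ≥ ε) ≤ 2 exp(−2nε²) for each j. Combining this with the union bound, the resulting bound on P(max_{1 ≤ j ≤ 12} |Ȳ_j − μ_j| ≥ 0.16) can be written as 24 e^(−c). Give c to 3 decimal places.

Union bound over the 12 events: P(max_{1 ≤ j ≤ 12} |Ȳ_j − μ_j| ≥ 0.16) ≤ 12·2·exp(−2nε²) = 24 exp(−2·319·0.16²).
So c = 2·319·0.16² = 16.3328.

16.333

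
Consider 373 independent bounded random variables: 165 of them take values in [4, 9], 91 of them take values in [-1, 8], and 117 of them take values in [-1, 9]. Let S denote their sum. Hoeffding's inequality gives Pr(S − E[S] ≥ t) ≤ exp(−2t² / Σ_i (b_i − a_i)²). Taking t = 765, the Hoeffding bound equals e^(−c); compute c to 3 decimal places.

Σ(b_i − a_i)² = 165·5² + 91·9² + 117·10² = 23196.
c = 2t² / 23196 = 2·765² / 23196 = 50.4591.

50.459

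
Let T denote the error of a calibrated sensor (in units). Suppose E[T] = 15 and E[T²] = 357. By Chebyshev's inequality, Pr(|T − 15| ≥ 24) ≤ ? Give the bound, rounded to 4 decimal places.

0.2292

Var(T) = E[T²] − (E[T])² = 357 − 225 = 132.
Chebyshev's inequality: Pr(|T − μ| ≥ t) ≤ Var(T)/t² = 132/576 = 0.2292.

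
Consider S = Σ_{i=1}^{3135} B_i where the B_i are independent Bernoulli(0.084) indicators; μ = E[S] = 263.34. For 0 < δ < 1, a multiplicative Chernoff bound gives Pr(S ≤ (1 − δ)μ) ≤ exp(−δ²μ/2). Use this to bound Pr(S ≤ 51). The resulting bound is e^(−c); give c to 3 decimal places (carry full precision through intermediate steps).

Write 51 = (1 − δ)μ, so δ = 1 − 51/263.34 = 0.806334…
Then the exponent is δ²μ/2 = (μ − 51)²/(2μ) = 85.608483.

85.608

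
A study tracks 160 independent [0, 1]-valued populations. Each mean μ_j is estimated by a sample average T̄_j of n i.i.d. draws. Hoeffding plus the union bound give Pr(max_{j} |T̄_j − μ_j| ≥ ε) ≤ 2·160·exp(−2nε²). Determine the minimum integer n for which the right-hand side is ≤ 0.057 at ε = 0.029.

5133

Need 2·160·exp(−2nε²) ≤ 0.057, i.e. exp(−2nε²) ≤ 0.057/320.
So 2nε² ≥ ln(320/0.057) = 8.633025.
Hence n ≥ 8.633025/(2·0.029²) = 5132.595.
The smallest integer n is 5133.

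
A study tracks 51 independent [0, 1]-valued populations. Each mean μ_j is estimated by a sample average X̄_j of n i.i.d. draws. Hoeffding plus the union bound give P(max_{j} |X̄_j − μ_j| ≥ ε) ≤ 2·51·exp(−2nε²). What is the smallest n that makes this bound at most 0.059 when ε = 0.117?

Need 2·51·exp(−2nε²) ≤ 0.059, i.e. exp(−2nε²) ≤ 0.059/102.
So 2nε² ≥ ln(102/0.059) = 7.455191.
Hence n ≥ 7.455191/(2·0.117²) = 272.306.
The smallest integer n is 273.

273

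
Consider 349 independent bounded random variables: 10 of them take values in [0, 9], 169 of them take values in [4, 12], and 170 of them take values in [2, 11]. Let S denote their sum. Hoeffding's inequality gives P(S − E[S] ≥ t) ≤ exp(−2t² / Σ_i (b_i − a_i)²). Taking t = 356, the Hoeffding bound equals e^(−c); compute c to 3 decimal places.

9.981

Σ(b_i − a_i)² = 10·9² + 169·8² + 170·9² = 25396.
c = 2t² / 25396 = 2·356² / 25396 = 9.9808.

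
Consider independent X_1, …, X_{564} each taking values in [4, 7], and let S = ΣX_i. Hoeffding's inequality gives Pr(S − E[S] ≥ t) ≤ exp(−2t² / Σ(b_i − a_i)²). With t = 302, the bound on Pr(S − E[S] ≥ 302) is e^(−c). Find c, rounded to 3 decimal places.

Σ(b_i − a_i)² = 564·(3)² = 5076.
c = 2t²/5076 = 2·302²/5076 = 35.9354.

35.935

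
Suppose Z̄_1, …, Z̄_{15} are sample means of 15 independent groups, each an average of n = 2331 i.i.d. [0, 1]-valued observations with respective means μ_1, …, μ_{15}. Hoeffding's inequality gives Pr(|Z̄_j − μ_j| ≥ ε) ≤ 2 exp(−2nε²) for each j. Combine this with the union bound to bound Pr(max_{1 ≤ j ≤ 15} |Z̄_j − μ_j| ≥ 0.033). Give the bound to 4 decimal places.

Per-experiment Hoeffding bound: 2·exp(−2·2331·0.033²) = 2·exp(−5.07692) = 0.012478.
Union bound over 15 events: 15·0.012478 = 0.18717.

0.1872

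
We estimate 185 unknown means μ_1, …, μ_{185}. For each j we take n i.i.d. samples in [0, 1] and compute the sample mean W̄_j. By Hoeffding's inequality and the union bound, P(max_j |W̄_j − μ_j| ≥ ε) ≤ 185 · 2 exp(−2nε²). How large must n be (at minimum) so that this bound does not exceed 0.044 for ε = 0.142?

Need 2·185·exp(−2nε²) ≤ 0.044, i.e. exp(−2nε²) ≤ 0.044/370.
So 2nε² ≥ ln(370/0.044) = 9.037069.
Hence n ≥ 9.037069/(2·0.142²) = 224.089.
The smallest integer n is 225.

225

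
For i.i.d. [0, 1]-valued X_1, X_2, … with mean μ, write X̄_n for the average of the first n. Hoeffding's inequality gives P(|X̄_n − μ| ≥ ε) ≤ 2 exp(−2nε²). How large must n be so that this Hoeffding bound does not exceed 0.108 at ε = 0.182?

45

Require 2·exp(−2nε²) ≤ 0.108, i.e. 2nε² ≥ ln(2/0.108) = 2.918771.
So n ≥ 2.918771 / (2·0.182²) = 44.058.
The smallest integer n is 45.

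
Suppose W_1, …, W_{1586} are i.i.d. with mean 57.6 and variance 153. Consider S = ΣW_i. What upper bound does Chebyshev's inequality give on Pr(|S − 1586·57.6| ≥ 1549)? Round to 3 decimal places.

0.101

Var(S) = n·Var(W_i) = 1586·153 = 242658.
Chebyshev: Pr(|S − 1586·57.6| ≥ 1549) ≤ Var(S)/1549² = 242658/2399401 = 0.1011.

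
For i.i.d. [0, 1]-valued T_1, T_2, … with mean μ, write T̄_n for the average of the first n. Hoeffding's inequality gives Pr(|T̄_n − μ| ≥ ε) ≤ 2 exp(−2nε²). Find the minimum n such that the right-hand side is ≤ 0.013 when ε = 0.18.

78

Require 2·exp(−2nε²) ≤ 0.013, i.e. 2nε² ≥ ln(2/0.013) = 5.035953.
So n ≥ 5.035953 / (2·0.18²) = 77.715.
The smallest integer n is 78.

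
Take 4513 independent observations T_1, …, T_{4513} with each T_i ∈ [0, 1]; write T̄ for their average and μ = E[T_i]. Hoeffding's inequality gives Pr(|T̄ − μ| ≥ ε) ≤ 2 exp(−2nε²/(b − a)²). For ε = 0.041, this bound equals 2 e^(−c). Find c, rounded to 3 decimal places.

c = 2nε²/(b − a)² = 2·4513·0.041² / 1² = 15.1727.

15.173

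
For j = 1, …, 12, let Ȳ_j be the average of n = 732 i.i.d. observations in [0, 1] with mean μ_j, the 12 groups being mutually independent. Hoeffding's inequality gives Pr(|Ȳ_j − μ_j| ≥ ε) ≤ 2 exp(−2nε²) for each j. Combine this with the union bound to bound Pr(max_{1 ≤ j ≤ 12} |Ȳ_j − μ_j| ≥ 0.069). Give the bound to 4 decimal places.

0.0225

Per-experiment Hoeffding bound: 2·exp(−2·732·0.069²) = 2·exp(−6.97010) = 0.0018791.
Union bound over 12 events: 12·0.0018791 = 0.02255.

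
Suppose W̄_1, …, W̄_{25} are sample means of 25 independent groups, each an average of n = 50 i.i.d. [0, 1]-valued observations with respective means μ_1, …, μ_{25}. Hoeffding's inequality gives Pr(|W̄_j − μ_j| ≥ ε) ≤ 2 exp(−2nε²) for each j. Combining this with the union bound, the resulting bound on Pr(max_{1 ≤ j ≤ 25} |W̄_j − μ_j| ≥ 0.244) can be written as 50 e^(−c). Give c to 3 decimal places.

5.954

Union bound over the 25 events: Pr(max_{1 ≤ j ≤ 25} |W̄_j − μ_j| ≥ 0.244) ≤ 25·2·exp(−2nε²) = 50 exp(−2·50·0.244²).
So c = 2·50·0.244² = 5.9536.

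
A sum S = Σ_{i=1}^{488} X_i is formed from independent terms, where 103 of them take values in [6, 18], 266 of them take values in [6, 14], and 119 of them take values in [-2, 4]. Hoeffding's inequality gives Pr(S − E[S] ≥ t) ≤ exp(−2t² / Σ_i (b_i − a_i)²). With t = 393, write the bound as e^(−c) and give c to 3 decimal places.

8.547

Σ(b_i − a_i)² = 103·12² + 266·8² + 119·6² = 36140.
c = 2t² / 36140 = 2·393² / 36140 = 8.5473.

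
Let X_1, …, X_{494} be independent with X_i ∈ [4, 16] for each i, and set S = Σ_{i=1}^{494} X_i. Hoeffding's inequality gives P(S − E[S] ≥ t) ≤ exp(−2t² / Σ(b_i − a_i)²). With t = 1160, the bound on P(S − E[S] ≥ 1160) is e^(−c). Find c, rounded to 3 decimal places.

Σ(b_i − a_i)² = 494·(12)² = 71136.
c = 2t²/71136 = 2·1160²/71136 = 37.8318.

37.832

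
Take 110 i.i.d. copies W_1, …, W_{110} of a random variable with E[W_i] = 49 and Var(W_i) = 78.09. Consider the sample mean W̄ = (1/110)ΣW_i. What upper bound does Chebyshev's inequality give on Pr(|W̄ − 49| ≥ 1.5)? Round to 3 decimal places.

Var(W̄) = Var(W_i)/n = 78.09/110 = 0.70991.
Chebyshev: Pr(|W̄ − 49| ≥ 1.5) ≤ Var(W̄)/(1.5)² = 78.09/(110·1.5²) = 0.3155.

0.316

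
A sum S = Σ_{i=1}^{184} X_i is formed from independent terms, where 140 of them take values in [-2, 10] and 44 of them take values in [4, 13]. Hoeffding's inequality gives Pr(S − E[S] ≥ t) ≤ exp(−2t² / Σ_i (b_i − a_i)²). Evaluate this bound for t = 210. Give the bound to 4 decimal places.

0.0243

Σ(b_i − a_i)² = 140·12² + 44·9² = 23724.
Exponent = 2·210² / 23724 = 3.71775.
Bound = exp(−3.71775) = 0.02429.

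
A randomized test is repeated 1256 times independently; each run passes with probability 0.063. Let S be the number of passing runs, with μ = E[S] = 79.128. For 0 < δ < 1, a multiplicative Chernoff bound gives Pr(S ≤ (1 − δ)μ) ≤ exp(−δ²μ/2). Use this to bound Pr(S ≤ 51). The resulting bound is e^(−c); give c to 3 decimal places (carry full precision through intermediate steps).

4.999

Write 51 = (1 − δ)μ, so δ = 1 − 51/79.128 = 0.3554747…
Then the exponent is δ²μ/2 = (μ − 51)²/(2μ) = 4.999396.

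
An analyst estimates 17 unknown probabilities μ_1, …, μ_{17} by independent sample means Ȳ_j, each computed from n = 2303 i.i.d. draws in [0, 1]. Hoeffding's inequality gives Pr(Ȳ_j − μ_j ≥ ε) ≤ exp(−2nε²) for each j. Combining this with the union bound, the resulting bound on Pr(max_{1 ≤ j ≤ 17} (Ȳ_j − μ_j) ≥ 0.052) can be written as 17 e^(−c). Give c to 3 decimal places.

Union bound over the 17 events: Pr(max_{1 ≤ j ≤ 17} (Ȳ_j − μ_j) ≥ 0.052) ≤ 17·exp(−2nε²) = 17 exp(−2·2303·0.052²).
So c = 2·2303·0.052² = 12.4546.

12.455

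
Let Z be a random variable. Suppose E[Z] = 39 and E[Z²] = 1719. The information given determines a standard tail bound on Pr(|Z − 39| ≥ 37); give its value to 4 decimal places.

The first two moments determine the variance, so Chebyshev's inequality is the sharpest standard bound available.
Var(Z) = E[Z²] − (E[Z])² = 1719 − 1521 = 198.
Chebyshev's inequality: Pr(|Z − μ| ≥ t) ≤ Var(Z)/t² = 198/1369 = 0.1446.

0.1446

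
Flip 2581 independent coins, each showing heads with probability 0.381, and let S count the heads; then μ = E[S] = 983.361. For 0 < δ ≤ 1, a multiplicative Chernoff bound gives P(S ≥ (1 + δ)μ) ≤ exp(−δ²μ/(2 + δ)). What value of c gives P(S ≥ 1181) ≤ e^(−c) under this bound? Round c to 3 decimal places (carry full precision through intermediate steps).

18.047

Write 1181 = (1 + δ)μ, so δ = 1181/983.361 − 1 = 0.2009832…
Then the exponent is δ²μ/(2 + δ) = (1181 − μ)² / (μ·(2 + δ)) = 18.047440.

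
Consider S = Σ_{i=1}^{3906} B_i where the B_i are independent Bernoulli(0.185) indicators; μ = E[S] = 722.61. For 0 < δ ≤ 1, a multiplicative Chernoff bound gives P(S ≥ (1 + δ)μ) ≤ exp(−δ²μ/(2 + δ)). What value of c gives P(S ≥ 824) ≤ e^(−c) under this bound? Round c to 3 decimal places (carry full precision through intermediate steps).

Write 824 = (1 + δ)μ, so δ = 824/722.61 − 1 = 0.1403108…
Then the exponent is δ²μ/(2 + δ) = (824 − μ)² / (μ·(2 + δ)) = 6.646751.

6.647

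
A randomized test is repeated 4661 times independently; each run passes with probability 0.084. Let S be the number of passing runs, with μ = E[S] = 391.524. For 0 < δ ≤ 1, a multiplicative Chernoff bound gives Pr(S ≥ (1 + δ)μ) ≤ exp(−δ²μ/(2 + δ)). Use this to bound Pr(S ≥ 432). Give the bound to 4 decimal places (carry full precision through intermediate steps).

0.1368

Write 432 = (1 + δ)μ, so δ = 432/391.524 − 1 = 0.1033806…
Then the exponent is δ²μ/(2 + δ) = (432 − μ)² / (μ·(2 + δ)) = 1.989385.
Bound = exp(−1.989385) = 0.13678.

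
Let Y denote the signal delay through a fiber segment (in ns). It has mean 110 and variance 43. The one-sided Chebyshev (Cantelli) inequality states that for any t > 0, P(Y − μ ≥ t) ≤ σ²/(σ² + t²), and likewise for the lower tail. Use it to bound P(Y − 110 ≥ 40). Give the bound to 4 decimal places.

Here σ² = 43 and t = 40, so σ² + t² = 1643.
Cantelli's bound: 43/1643 = 0.0262.

0.0262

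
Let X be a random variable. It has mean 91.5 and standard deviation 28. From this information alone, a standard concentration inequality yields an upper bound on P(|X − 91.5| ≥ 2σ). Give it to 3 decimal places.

Mean and variance are known, so Chebyshev's inequality applies.
Chebyshev: P(|X − μ| ≥ t) ≤ Var(X)/t².
Var(X) = σ² = 28² = 784.
t = 2·28 = 56.
Bound = 784 / 3136 = 0.2500.

0.250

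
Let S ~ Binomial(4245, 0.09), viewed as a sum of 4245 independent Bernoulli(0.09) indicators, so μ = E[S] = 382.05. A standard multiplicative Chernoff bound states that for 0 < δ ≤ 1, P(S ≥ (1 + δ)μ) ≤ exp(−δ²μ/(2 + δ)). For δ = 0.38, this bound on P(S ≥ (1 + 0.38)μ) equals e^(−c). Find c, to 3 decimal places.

c = δ²μ/(2 + δ) = 0.38²·382.05/(2 + 0.38) = 23.1798.

23.180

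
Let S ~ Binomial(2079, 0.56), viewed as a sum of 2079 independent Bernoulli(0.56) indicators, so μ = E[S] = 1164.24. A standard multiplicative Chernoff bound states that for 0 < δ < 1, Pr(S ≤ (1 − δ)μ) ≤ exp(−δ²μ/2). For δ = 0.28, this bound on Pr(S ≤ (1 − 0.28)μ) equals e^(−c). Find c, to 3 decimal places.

45.638

c = δ²μ/2 = 0.28²·1164.24/2 = 45.6382.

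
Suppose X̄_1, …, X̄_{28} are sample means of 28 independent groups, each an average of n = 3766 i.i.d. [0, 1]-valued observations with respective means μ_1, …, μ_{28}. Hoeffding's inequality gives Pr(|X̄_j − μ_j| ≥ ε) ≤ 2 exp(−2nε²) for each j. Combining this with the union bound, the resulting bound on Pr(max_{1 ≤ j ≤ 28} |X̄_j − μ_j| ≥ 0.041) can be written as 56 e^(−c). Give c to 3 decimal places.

Union bound over the 28 events: Pr(max_{1 ≤ j ≤ 28} |X̄_j − μ_j| ≥ 0.041) ≤ 28·2·exp(−2nε²) = 56 exp(−2·3766·0.041²).
So c = 2·3766·0.041² = 12.6613.

12.661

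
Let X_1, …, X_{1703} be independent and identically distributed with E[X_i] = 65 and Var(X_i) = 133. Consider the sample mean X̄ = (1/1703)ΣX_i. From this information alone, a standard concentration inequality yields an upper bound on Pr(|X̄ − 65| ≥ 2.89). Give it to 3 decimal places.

With mean and variance of each term known, Chebyshev's inequality bounds the deviation of the sum (or sample mean).
Var(X̄) = Var(X_i)/n = 133/1703 = 0.078097.
Chebyshev: Pr(|X̄ − 65| ≥ 2.89) ≤ Var(X̄)/(2.89)² = 133/(1703·2.89²) = 0.0094.

0.009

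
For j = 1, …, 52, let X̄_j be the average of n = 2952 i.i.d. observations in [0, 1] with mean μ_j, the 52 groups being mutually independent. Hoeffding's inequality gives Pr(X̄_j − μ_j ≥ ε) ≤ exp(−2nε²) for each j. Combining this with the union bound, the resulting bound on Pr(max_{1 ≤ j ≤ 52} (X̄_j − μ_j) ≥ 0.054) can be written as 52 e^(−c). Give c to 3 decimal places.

17.216

Union bound over the 52 events: Pr(max_{1 ≤ j ≤ 52} (X̄_j − μ_j) ≥ 0.054) ≤ 52·exp(−2nε²) = 52 exp(−2·2952·0.054²).
So c = 2·2952·0.054² = 17.2161.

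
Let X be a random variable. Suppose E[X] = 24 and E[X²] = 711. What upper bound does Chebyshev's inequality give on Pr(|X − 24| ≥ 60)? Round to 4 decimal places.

0.0375

Var(X) = E[X²] − (E[X])² = 711 − 576 = 135.
Chebyshev's inequality: Pr(|X − μ| ≥ t) ≤ Var(X)/t² = 135/3600 = 0.0375.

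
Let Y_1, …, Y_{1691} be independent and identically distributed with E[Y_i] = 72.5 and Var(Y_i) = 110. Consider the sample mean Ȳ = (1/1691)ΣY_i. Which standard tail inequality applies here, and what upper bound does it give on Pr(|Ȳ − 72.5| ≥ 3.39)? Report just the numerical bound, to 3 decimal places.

With mean and variance of each term known, Chebyshev's inequality bounds the deviation of the sum (or sample mean).
Var(Ȳ) = Var(Y_i)/n = 110/1691 = 0.06505.
Chebyshev: Pr(|Ȳ − 72.5| ≥ 3.39) ≤ Var(Ȳ)/(3.39)² = 110/(1691·3.39²) = 0.0057.

0.006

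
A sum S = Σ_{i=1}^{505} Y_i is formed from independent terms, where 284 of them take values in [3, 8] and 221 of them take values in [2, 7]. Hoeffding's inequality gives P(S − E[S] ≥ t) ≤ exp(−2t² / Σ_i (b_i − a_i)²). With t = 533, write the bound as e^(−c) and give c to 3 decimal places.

45.004

Σ(b_i − a_i)² = 284·5² + 221·5² = 12625.
c = 2t² / 12625 = 2·533² / 12625 = 45.0042.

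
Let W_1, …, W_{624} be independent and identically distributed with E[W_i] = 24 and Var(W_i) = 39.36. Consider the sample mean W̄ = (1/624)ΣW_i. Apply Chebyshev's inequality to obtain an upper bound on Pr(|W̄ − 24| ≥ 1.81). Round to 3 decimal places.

Var(W̄) = Var(W_i)/n = 39.36/624 = 0.063077.
Chebyshev: Pr(|W̄ − 24| ≥ 1.81) ≤ Var(W̄)/(1.81)² = 39.36/(624·1.81²) = 0.0193.

0.019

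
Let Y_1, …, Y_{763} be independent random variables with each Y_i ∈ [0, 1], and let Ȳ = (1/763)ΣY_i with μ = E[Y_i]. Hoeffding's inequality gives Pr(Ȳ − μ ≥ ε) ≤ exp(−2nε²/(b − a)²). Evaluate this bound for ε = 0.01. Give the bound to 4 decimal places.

Exponent: 2nε²/(b − a)² = 2·763·0.01² / 1² = 0.15260.
Bound = exp(−0.15260) = 0.85847.

0.8585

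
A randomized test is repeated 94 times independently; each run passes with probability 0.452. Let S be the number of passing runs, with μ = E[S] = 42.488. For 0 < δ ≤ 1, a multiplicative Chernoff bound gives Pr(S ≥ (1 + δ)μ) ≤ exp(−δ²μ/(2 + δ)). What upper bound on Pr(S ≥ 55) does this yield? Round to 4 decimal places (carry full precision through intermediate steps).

Write 55 = (1 + δ)μ, so δ = 55/42.488 − 1 = 0.2944831…
Then the exponent is δ²μ/(2 + δ) = (55 − μ)² / (μ·(2 + δ)) = 1.605840.
Bound = exp(−1.605840) = 0.20072.

0.2007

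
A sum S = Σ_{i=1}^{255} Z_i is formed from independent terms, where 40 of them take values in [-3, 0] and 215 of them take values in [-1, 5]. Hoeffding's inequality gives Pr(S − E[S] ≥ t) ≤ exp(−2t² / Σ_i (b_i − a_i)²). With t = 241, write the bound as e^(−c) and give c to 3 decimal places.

Σ(b_i − a_i)² = 40·3² + 215·6² = 8100.
c = 2t² / 8100 = 2·241² / 8100 = 14.3410.

14.341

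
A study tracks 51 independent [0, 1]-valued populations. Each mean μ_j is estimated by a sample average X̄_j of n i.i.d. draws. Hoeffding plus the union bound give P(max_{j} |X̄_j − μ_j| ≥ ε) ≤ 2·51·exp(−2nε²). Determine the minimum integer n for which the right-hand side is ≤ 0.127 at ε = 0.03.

3716

Need 2·51·exp(−2nε²) ≤ 0.127, i.e. exp(−2nε²) ≤ 0.127/102.
So 2nε² ≥ ln(102/0.127) = 6.688541.
Hence n ≥ 6.688541/(2·0.03²) = 3715.856.
The smallest integer n is 3716.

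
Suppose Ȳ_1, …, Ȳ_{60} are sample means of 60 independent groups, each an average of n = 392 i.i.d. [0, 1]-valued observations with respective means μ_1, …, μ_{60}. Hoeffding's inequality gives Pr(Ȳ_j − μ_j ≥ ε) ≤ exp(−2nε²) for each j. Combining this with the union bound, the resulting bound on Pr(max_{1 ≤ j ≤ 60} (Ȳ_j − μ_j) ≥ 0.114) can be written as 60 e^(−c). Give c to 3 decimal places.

10.189

Union bound over the 60 events: Pr(max_{1 ≤ j ≤ 60} (Ȳ_j − μ_j) ≥ 0.114) ≤ 60·exp(−2nε²) = 60 exp(−2·392·0.114²).
So c = 2·392·0.114² = 10.1889.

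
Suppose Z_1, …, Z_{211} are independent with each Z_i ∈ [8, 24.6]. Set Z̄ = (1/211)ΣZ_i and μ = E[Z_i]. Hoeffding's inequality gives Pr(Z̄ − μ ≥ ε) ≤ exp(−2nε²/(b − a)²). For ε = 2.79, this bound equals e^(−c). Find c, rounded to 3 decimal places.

c = 2nε²/(b − a)² = 2·211·2.79² / 16.6² = 11.9208.

11.921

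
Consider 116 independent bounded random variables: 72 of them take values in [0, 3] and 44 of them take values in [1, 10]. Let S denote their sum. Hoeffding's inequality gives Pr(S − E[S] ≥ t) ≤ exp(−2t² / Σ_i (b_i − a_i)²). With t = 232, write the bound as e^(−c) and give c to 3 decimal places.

25.557

Σ(b_i − a_i)² = 72·3² + 44·9² = 4212.
c = 2t² / 4212 = 2·232² / 4212 = 25.5575.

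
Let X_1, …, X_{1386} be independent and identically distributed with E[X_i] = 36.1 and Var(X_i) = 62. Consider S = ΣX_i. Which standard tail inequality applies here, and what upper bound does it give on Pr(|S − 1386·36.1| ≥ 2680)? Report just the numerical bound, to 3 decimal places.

0.012

With mean and variance of each term known, Chebyshev's inequality bounds the deviation of the sum (or sample mean).
Var(S) = n·Var(X_i) = 1386·62 = 85932.
Chebyshev: Pr(|S − 1386·36.1| ≥ 2680) ≤ Var(S)/2680² = 85932/7182400 = 0.0120.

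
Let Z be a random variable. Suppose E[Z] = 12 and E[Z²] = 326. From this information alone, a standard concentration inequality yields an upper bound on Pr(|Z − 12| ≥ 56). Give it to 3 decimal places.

The first two moments determine the variance, so Chebyshev's inequality is the sharpest standard bound available.
Var(Z) = E[Z²] − (E[Z])² = 326 − 144 = 182.
Chebyshev's inequality: Pr(|Z − μ| ≥ t) ≤ Var(Z)/t² = 182/3136 = 0.0580.

0.058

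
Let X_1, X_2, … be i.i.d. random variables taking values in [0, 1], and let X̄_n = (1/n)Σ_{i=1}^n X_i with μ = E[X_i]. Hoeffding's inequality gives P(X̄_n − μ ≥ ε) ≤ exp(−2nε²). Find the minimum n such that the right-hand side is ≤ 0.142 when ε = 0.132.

57

Require exp(−2nε²) ≤ 0.142, i.e. 2nε² ≥ ln(1/0.142) = 1.951928.
So n ≥ 1.951928 / (2·0.132²) = 56.013.
The smallest integer n is 57.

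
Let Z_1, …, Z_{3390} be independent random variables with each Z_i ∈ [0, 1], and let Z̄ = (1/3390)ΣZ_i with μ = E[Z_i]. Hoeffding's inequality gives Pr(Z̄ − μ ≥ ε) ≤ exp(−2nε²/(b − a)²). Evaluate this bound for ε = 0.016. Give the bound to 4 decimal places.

Exponent: 2nε²/(b − a)² = 2·3390·0.016² / 1² = 1.73568.
Bound = exp(−1.73568) = 0.17628.

0.1763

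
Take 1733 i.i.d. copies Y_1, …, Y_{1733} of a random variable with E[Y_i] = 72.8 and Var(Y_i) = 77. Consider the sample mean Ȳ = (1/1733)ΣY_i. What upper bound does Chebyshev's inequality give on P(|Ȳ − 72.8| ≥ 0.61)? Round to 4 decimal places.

Var(Ȳ) = Var(Y_i)/n = 77/1733 = 0.044432.
Chebyshev: P(|Ȳ − 72.8| ≥ 0.61) ≤ Var(Ȳ)/(0.61)² = 77/(1733·0.61²) = 0.1194.

0.1194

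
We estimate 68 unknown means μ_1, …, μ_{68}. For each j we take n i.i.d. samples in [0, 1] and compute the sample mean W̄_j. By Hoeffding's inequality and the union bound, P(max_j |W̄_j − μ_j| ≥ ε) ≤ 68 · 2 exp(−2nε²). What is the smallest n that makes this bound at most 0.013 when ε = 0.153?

Need 2·68·exp(−2nε²) ≤ 0.013, i.e. exp(−2nε²) ≤ 0.013/136.
So 2nε² ≥ ln(136/0.013) = 9.255461.
Hence n ≥ 9.255461/(2·0.153²) = 197.690.
The smallest integer n is 198.

198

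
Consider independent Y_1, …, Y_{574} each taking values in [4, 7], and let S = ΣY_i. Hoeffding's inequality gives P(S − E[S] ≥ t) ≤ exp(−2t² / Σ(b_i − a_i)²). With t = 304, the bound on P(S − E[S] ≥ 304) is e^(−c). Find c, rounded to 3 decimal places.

35.779

Σ(b_i − a_i)² = 574·(3)² = 5166.
c = 2t²/5166 = 2·304²/5166 = 35.7786.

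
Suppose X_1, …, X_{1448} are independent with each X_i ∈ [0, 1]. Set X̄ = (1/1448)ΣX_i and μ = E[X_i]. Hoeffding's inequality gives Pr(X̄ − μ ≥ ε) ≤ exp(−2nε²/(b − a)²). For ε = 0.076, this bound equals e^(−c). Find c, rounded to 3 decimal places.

16.727

c = 2nε²/(b − a)² = 2·1448·0.076² / 1² = 16.7273.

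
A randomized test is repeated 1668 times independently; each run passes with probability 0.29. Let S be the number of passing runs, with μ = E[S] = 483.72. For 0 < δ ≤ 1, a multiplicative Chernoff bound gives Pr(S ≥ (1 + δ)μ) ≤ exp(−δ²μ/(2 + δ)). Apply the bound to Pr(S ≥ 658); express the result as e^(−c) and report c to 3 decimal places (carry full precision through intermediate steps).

26.603

Write 658 = (1 + δ)μ, so δ = 658/483.72 − 1 = 0.3602911…
Then the exponent is δ²μ/(2 + δ) = (658 − μ)² / (μ·(2 + δ)) = 26.603299.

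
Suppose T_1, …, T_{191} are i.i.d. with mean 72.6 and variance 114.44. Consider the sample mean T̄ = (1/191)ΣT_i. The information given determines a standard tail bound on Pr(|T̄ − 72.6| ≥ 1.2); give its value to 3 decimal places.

With mean and variance of each term known, Chebyshev's inequality bounds the deviation of the sum (or sample mean).
Var(T̄) = Var(T_i)/n = 114.44/191 = 0.59916.
Chebyshev: Pr(|T̄ − 72.6| ≥ 1.2) ≤ Var(T̄)/(1.2)² = 114.44/(191·1.2²) = 0.4161.

0.416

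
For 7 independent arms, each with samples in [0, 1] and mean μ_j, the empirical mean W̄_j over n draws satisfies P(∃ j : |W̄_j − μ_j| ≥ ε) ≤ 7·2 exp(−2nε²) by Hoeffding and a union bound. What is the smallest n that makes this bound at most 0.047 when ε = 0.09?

Need 2·7·exp(−2nε²) ≤ 0.047, i.e. exp(−2nε²) ≤ 0.047/14.
So 2nε² ≥ ln(14/0.047) = 5.696665.
Hence n ≥ 5.696665/(2·0.09²) = 351.646.
The smallest integer n is 352.

352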